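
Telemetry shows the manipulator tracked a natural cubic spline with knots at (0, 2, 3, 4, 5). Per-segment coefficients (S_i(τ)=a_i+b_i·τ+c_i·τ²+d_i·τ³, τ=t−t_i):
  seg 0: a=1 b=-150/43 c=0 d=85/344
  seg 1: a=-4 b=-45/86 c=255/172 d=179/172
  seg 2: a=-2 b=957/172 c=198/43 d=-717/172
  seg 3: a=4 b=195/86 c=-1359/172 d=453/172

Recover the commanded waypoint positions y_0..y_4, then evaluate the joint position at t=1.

y_0=1 y_1=-4 y_2=-2 y_3=4 y_4=1
S(1) = -771/344

y_0 = S_0(0) = a_0 = 1
y_1 = S_1(0) = a_1 = -4
y_2 = S_2(0) = a_2 = -2
y_3 = S_3(0) = a_3 = 4
y_4 = S_3(1) = 1
t_q=1 is in segment 0 (τ=1); S_0(τ)=-771/344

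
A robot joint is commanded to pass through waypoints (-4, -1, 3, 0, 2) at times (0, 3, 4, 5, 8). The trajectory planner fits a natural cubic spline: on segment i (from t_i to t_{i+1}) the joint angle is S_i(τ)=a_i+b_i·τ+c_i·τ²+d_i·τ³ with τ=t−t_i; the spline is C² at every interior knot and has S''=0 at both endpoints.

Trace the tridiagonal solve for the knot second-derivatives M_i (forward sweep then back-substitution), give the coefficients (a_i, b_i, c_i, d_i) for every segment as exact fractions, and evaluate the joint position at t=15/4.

  seg 0: a=-4 b=-109/120 c=0 d=229/1080
  seg 1: a=-1 b=289/60 c=229/120 d=-109/40
  seg 2: a=3 b=11/24 c=-94/15 d=337/120
  seg 3: a=0 b=-73/20 c=259/120 d=-259/1080
S(15/4) = 6493/2560

Δ: Δ0=1, Δ1=4, Δ2=-3, Δ3=2/3
row 1: diag=8, rhs=18; c'=1/8, d'=9/4
row 2: denom=4−1·1/8=31/8; d'=(-42−1·9/4)/(31/8)=-354/31
row 3: denom=8−1·8/31=240/31; d'=(22−1·-354/31)/(240/31)=259/60
back: M3=259/60
back: M2=-354/31−8/31·259/60=-188/15
back: M1=9/4−1/8·-188/15=229/60
M: M0=0, M1=229/60, M2=-188/15, M3=259/60, M4=0
seg 0: a=-4, c=M0/2=0, d=(M1−M0)/(6·3)=229/1080, b=Δ0−h0·(2M0+M1)/6=-109/120
seg 1: a=-1, c=M1/2=229/120, d=(M2−M1)/(6·1)=-109/40, b=Δ1−h1·(2M1+M2)/6=289/60
seg 2: a=3, c=M2/2=-94/15, d=(M3−M2)/(6·1)=337/120, b=Δ2−h2·(2M2+M3)/6=11/24
seg 3: a=0, c=M3/2=259/120, d=(M4−M3)/(6·3)=-259/1080, b=Δ3−h3·(2M3+M4)/6=-73/20
t_q=15/4 → seg 1, τ=3/4; S=-1+289/60·τ+229/120·τ²+-109/40·τ³=6493/2560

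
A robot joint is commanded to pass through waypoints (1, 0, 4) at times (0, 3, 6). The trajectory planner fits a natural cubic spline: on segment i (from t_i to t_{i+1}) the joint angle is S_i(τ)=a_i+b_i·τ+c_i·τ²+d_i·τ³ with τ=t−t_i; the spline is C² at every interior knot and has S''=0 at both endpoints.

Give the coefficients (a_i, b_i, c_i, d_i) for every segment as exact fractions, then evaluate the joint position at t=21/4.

Δ: Δ0=-1/3, Δ1=4/3
row 1: diag=12, rhs=10; c'=1/4, d'=5/6
back: M1=5/6
M: M0=0, M1=5/6, M2=0
seg 0: a=1, c=M0/2=0, d=(M1−M0)/(6·3)=5/108, b=Δ0−h0·(2M0+M1)/6=-3/4
seg 1: a=0, c=M1/2=5/12, d=(M2−M1)/(6·3)=-5/108, b=Δ1−h1·(2M1+M2)/6=1/2
t_q=21/4 → seg 1, τ=9/4; S=0+1/2·τ+5/12·τ²+-5/108·τ³=693/256

  seg 0: a=1 b=-3/4 c=0 d=5/108
  seg 1: a=0 b=1/2 c=5/12 d=-5/108
S(21/4) = 693/256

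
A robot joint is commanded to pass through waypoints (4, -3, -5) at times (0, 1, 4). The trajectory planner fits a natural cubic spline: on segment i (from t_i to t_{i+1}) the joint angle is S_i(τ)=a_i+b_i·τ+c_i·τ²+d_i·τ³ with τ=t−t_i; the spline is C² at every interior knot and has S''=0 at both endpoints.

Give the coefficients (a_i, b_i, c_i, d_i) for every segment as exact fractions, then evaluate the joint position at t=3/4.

Δ: Δ0=-7, Δ1=-2/3
row 1: diag=8, rhs=38; c'=3/8, d'=19/4
back: M1=19/4
M: M0=0, M1=19/4, M2=0
seg 0: a=4, c=M0/2=0, d=(M1−M0)/(6·1)=19/24, b=Δ0−h0·(2M0+M1)/6=-187/24
seg 1: a=-3, c=M1/2=19/8, d=(M2−M1)/(6·3)=-19/72, b=Δ1−h1·(2M1+M2)/6=-65/12
t_q=3/4 → seg 0, τ=3/4; S=4+-187/24·τ+0·τ²+19/24·τ³=-773/512

  seg 0: a=4 b=-187/24 c=0 d=19/24
  seg 1: a=-3 b=-65/12 c=19/8 d=-19/72
S(3/4) = -773/512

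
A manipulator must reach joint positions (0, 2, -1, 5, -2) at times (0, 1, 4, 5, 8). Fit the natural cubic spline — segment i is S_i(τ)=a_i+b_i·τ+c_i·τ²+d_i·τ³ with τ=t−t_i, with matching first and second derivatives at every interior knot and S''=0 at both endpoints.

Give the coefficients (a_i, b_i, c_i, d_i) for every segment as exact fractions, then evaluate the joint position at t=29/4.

  seg 0: a=0 b=623/216 c=0 d=-191/216
  seg 1: a=2 b=25/108 c=-191/72 d=1453/1944
  seg 2: a=-1 b=971/216 c=110/27 d=-185/72
  seg 3: a=5 b=533/108 c=-785/216 d=785/1944
S(29/4) = 3541/1536

Δ: Δ0=2, Δ1=-1, Δ2=6, Δ3=-7/3
row 1: diag=8, rhs=-18; c'=3/8, d'=-9/4
row 2: denom=8−3·3/8=55/8; d'=(42−3·-9/4)/(55/8)=78/11
row 3: denom=8−1·8/55=432/55; d'=(-50−1·78/11)/(432/55)=-785/108
back: M3=-785/108
back: M2=78/11−8/55·-785/108=220/27
back: M1=-9/4−3/8·220/27=-191/36
M: M0=0, M1=-191/36, M2=220/27, M3=-785/108, M4=0
seg 0: a=0, c=M0/2=0, d=(M1−M0)/(6·1)=-191/216, b=Δ0−h0·(2M0+M1)/6=623/216
seg 1: a=2, c=M1/2=-191/72, d=(M2−M1)/(6·3)=1453/1944, b=Δ1−h1·(2M1+M2)/6=25/108
seg 2: a=-1, c=M2/2=110/27, d=(M3−M2)/(6·1)=-185/72, b=Δ2−h2·(2M2+M3)/6=971/216
seg 3: a=5, c=M3/2=-785/216, d=(M4−M3)/(6·3)=785/1944, b=Δ3−h3·(2M3+M4)/6=533/108
t_q=29/4 → seg 3, τ=9/4; S=5+533/108·τ+-785/216·τ²+785/1944·τ³=3541/1536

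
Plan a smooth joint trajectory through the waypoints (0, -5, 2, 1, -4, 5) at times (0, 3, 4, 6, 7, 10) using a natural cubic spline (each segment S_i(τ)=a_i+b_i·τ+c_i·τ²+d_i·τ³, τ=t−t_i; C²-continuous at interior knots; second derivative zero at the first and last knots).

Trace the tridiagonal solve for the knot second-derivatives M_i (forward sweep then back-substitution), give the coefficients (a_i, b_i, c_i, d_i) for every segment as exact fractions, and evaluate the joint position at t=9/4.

Δ: Δ0=-5/3, Δ1=7, Δ2=-1/2, Δ3=-5, Δ4=3
row 1: diag=8, rhs=52; c'=1/8, d'=13/2
row 2: denom=6−1·1/8=47/8; d'=(-45−1·13/2)/(47/8)=-412/47
row 3: denom=6−2·16/47=250/47; d'=(-27−2·-412/47)/(250/47)=-89/50
row 4: denom=8−1·47/250=1953/250; d'=(48−1·-89/50)/(1953/250)=12445/1953
back: M4=12445/1953
back: M3=-89/50−47/250·12445/1953=-5816/1953
back: M2=-412/47−16/47·-5816/1953=-15140/1953
back: M1=13/2−1/8·-15140/1953=14587/1953
M: M0=0, M1=14587/1953, M2=-15140/1953, M3=-5816/1953, M4=12445/1953, M5=0
seg 0: a=0, c=M0/2=0, d=(M1−M0)/(6·3)=14587/35154, b=Δ0−h0·(2M0+M1)/6=-21097/3906
seg 1: a=-5, c=M1/2=14587/3906, d=(M2−M1)/(6·1)=-1101/434, b=Δ1−h1·(2M1+M2)/6=11332/1953
seg 2: a=2, c=M2/2=-7570/1953, d=(M3−M2)/(6·2)=37/93, b=Δ2−h2·(2M2+M3)/6=22111/3906
seg 3: a=1, c=M3/2=-2908/1953, d=(M4−M3)/(6·1)=2029/1302, b=Δ3−h3·(2M3+M4)/6=-19801/3906
seg 4: a=-4, c=M4/2=12445/3906, d=(M5−M4)/(6·3)=-12445/35154, b=Δ4−h4·(2M4+M5)/6=-6586/1953
t_q=9/4 → seg 0, τ=9/4; S=0+-21097/3906·τ+0·τ²+14587/35154·τ³=-29467/3968

  seg 0: a=0 b=-21097/3906 c=0 d=14587/35154
  seg 1: a=-5 b=11332/1953 c=14587/3906 d=-1101/434
  seg 2: a=2 b=22111/3906 c=-7570/1953 d=37/93
  seg 3: a=1 b=-19801/3906 c=-2908/1953 d=2029/1302
  seg 4: a=-4 b=-6586/1953 c=12445/3906 d=-12445/35154
S(9/4) = -29467/3968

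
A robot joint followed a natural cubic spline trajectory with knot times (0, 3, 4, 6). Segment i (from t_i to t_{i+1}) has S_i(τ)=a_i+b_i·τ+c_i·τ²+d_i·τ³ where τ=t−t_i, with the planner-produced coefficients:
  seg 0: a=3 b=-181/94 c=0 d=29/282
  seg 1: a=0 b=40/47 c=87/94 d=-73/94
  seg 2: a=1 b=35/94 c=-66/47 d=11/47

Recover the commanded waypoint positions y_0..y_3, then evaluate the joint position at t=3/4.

y_0 = S_0(0) = a_0 = 3
y_1 = S_1(0) = a_1 = 0
y_2 = S_2(0) = a_2 = 1
y_3 = S_2(2) = -2
t_q=3/4 is in segment 0 (τ=3/4); S_0(τ)=9621/6016

y_0=3 y_1=0 y_2=1 y_3=-2
S(3/4) = 9621/6016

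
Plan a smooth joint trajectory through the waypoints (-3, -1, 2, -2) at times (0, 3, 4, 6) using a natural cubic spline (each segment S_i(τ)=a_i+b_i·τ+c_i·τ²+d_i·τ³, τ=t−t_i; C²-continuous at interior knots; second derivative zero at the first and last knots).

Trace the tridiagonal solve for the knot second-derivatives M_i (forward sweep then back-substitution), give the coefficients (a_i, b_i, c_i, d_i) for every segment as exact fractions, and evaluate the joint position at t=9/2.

Δ: Δ0=2/3, Δ1=3, Δ2=-2
row 1: diag=8, rhs=14; c'=1/8, d'=7/4
row 2: denom=6−1·1/8=47/8; d'=(-30−1·7/4)/(47/8)=-254/47
back: M2=-254/47
back: M1=7/4−1/8·-254/47=114/47
M: M0=0, M1=114/47, M2=-254/47, M3=0
seg 0: a=-3, c=M0/2=0, d=(M1−M0)/(6·3)=19/141, b=Δ0−h0·(2M0+M1)/6=-77/141
seg 1: a=-1, c=M1/2=57/47, d=(M2−M1)/(6·1)=-184/141, b=Δ1−h1·(2M1+M2)/6=436/141
seg 2: a=2, c=M2/2=-127/47, d=(M3−M2)/(6·2)=127/282, b=Δ2−h2·(2M2+M3)/6=226/141
t_q=9/2 → seg 2, τ=1/2; S=2+226/141·τ+-127/47·τ²+127/282·τ³=1641/752

  seg 0: a=-3 b=-77/141 c=0 d=19/141
  seg 1: a=-1 b=436/141 c=57/47 d=-184/141
  seg 2: a=2 b=226/141 c=-127/47 d=127/282
S(9/2) = 1641/752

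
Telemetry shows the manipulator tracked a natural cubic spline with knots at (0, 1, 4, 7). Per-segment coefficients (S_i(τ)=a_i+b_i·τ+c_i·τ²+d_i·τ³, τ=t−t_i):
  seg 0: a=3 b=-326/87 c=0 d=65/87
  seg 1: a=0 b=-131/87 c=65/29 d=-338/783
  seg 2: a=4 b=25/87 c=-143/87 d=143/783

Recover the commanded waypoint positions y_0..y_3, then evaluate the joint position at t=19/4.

y_0=3 y_1=0 y_2=4 y_3=-5
S(19/4) = 6251/1856

y_0 = S_0(0) = a_0 = 3
y_1 = S_1(0) = a_1 = 0
y_2 = S_2(0) = a_2 = 4
y_3 = S_2(3) = -5
t_q=19/4 is in segment 2 (τ=3/4); S_2(τ)=6251/1856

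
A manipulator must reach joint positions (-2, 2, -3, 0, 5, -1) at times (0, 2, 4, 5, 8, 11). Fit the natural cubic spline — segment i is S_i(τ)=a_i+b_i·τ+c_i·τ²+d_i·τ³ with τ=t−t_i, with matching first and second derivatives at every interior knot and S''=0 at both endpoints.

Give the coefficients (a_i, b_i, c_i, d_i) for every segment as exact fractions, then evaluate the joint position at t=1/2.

  seg 0: a=-2 b=3497/933 c=0 d=-1631/3732
  seg 1: a=2 b=-1396/933 c=-1631/622 d=7913/7464
  seg 2: a=-3 b=1375/1866 c=4651/1244 d=-5507/3732
  seg 3: a=0 b=14135/3732 c=-214/311 d=-211/33588
  seg 4: a=5 b=-953/1866 c=-2779/3732 d=2779/33588
S(1/2) = -1797/9952

Δ: Δ0=2, Δ1=-5/2, Δ2=3, Δ3=5/3, Δ4=-2
row 1: diag=8, rhs=-27; c'=1/4, d'=-27/8
row 2: denom=6−2·1/4=11/2; d'=(33−2·-27/8)/(11/2)=159/22
row 3: denom=8−1·2/11=86/11; d'=(-8−1·159/22)/(86/11)=-335/172
row 4: denom=12−3·33/86=933/86; d'=(-22−3·-335/172)/(933/86)=-2779/1866
back: M4=-2779/1866
back: M3=-335/172−33/86·-2779/1866=-428/311
back: M2=159/22−2/11·-428/311=4651/622
back: M1=-27/8−1/4·4651/622=-1631/311
M: M0=0, M1=-1631/311, M2=4651/622, M3=-428/311, M4=-2779/1866, M5=0
seg 0: a=-2, c=M0/2=0, d=(M1−M0)/(6·2)=-1631/3732, b=Δ0−h0·(2M0+M1)/6=3497/933
seg 1: a=2, c=M1/2=-1631/622, d=(M2−M1)/(6·2)=7913/7464, b=Δ1−h1·(2M1+M2)/6=-1396/933
seg 2: a=-3, c=M2/2=4651/1244, d=(M3−M2)/(6·1)=-5507/3732, b=Δ2−h2·(2M2+M3)/6=1375/1866
seg 3: a=0, c=M3/2=-214/311, d=(M4−M3)/(6·3)=-211/33588, b=Δ3−h3·(2M3+M4)/6=14135/3732
seg 4: a=5, c=M4/2=-2779/3732, d=(M5−M4)/(6·3)=2779/33588, b=Δ4−h4·(2M4+M5)/6=-953/1866
t_q=1/2 → seg 0, τ=1/2; S=-2+3497/933·τ+0·τ²+-1631/3732·τ³=-1797/9952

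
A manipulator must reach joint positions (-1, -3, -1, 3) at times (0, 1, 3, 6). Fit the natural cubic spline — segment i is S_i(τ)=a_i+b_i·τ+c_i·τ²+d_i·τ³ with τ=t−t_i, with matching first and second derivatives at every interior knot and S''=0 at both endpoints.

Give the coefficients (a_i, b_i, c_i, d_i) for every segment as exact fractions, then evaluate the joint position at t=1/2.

  seg 0: a=-1 b=-53/21 c=0 d=11/21
  seg 1: a=-3 b=-20/21 c=11/7 d=-25/84
  seg 2: a=-1 b=37/21 c=-3/14 d=1/42
S(1/2) = -123/56

Δ: Δ0=-2, Δ1=1, Δ2=4/3
row 1: diag=6, rhs=18; c'=1/3, d'=3
row 2: denom=10−2·1/3=28/3; d'=(2−2·3)/(28/3)=-3/7
back: M2=-3/7
back: M1=3−1/3·-3/7=22/7
M: M0=0, M1=22/7, M2=-3/7, M3=0
seg 0: a=-1, c=M0/2=0, d=(M1−M0)/(6·1)=11/21, b=Δ0−h0·(2M0+M1)/6=-53/21
seg 1: a=-3, c=M1/2=11/7, d=(M2−M1)/(6·2)=-25/84, b=Δ1−h1·(2M1+M2)/6=-20/21
seg 2: a=-1, c=M2/2=-3/14, d=(M3−M2)/(6·3)=1/42, b=Δ2−h2·(2M2+M3)/6=37/21
t_q=1/2 → seg 0, τ=1/2; S=-1+-53/21·τ+0·τ²+11/21·τ³=-123/56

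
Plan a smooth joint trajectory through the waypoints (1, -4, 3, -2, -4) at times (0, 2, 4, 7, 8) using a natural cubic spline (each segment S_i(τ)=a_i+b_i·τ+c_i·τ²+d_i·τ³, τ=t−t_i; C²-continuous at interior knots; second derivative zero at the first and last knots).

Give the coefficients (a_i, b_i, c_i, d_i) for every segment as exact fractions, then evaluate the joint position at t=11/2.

  seg 0: a=1 b=-1765/402 c=0 d=95/201
  seg 1: a=-4 b=515/402 c=190/67 d=-347/402
  seg 2: a=3 b=911/402 c=-157/67 d=415/1206
  seg 3: a=-2 b=-503/201 c=101/134 d=-101/402
S(11/2) = 2453/1072

Δ: Δ0=-5/2, Δ1=7/2, Δ2=-5/3, Δ3=-2
row 1: diag=8, rhs=36; c'=1/4, d'=9/2
row 2: denom=10−2·1/4=19/2; d'=(-31−2·9/2)/(19/2)=-80/19
row 3: denom=8−3·6/19=134/19; d'=(-2−3·-80/19)/(134/19)=101/67
back: M3=101/67
back: M2=-80/19−6/19·101/67=-314/67
back: M1=9/2−1/4·-314/67=380/67
M: M0=0, M1=380/67, M2=-314/67, M3=101/67, M4=0
seg 0: a=1, c=M0/2=0, d=(M1−M0)/(6·2)=95/201, b=Δ0−h0·(2M0+M1)/6=-1765/402
seg 1: a=-4, c=M1/2=190/67, d=(M2−M1)/(6·2)=-347/402, b=Δ1−h1·(2M1+M2)/6=515/402
seg 2: a=3, c=M2/2=-157/67, d=(M3−M2)/(6·3)=415/1206, b=Δ2−h2·(2M2+M3)/6=911/402
seg 3: a=-2, c=M3/2=101/134, d=(M4−M3)/(6·1)=-101/402, b=Δ3−h3·(2M3+M4)/6=-503/201
t_q=11/2 → seg 2, τ=3/2; S=3+911/402·τ+-157/67·τ²+415/1206·τ³=2453/1072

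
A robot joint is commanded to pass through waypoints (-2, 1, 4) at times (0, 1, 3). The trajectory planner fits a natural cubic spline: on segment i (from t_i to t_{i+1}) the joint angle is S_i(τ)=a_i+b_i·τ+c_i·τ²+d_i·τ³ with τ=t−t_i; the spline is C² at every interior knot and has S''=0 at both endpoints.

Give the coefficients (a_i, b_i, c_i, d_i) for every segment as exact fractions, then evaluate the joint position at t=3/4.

  seg 0: a=-2 b=13/4 c=0 d=-1/4
  seg 1: a=1 b=5/2 c=-3/4 d=1/8
S(3/4) = 85/256

Δ: Δ0=3, Δ1=3/2
row 1: diag=6, rhs=-9; c'=1/3, d'=-3/2
back: M1=-3/2
M: M0=0, M1=-3/2, M2=0
seg 0: a=-2, c=M0/2=0, d=(M1−M0)/(6·1)=-1/4, b=Δ0−h0·(2M0+M1)/6=13/4
seg 1: a=1, c=M1/2=-3/4, d=(M2−M1)/(6·2)=1/8, b=Δ1−h1·(2M1+M2)/6=5/2
t_q=3/4 → seg 0, τ=3/4; S=-2+13/4·τ+0·τ²+-1/4·τ³=85/256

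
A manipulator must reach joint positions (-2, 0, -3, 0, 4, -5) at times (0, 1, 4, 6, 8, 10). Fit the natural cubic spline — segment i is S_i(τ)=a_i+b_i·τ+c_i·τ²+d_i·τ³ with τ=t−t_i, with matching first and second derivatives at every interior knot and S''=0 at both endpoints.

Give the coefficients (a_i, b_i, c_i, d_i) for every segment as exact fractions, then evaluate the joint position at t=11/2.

  seg 0: a=-2 b=2515/1001 c=0 d=-513/1001
  seg 1: a=0 b=976/1001 c=-1539/1001 d=80/273
  seg 2: a=-3 b=-26/77 c=1101/1001 d=-725/8008
  seg 3: a=0 b=851/286 c=2229/4004 d=-2091/4004
  seg 4: a=4 b=-2131/2002 c=-10317/4004 d=3439/8008
S(11/2) = -85671/64064

Δ: Δ0=2, Δ1=-1, Δ2=3/2, Δ3=2, Δ4=-9/2
row 1: diag=8, rhs=-18; c'=3/8, d'=-9/4
row 2: denom=10−3·3/8=71/8; d'=(15−3·-9/4)/(71/8)=174/71
row 3: denom=8−2·16/71=536/71; d'=(3−2·174/71)/(536/71)=-135/536
row 4: denom=8−2·71/268=1001/134; d'=(-39−2·-135/536)/(1001/134)=-10317/2002
back: M4=-10317/2002
back: M3=-135/536−71/268·-10317/2002=2229/2002
back: M2=174/71−16/71·2229/2002=2202/1001
back: M1=-9/4−3/8·2202/1001=-3078/1001
M: M0=0, M1=-3078/1001, M2=2202/1001, M3=2229/2002, M4=-10317/2002, M5=0
seg 0: a=-2, c=M0/2=0, d=(M1−M0)/(6·1)=-513/1001, b=Δ0−h0·(2M0+M1)/6=2515/1001
seg 1: a=0, c=M1/2=-1539/1001, d=(M2−M1)/(6·3)=80/273, b=Δ1−h1·(2M1+M2)/6=976/1001
seg 2: a=-3, c=M2/2=1101/1001, d=(M3−M2)/(6·2)=-725/8008, b=Δ2−h2·(2M2+M3)/6=-26/77
seg 3: a=0, c=M3/2=2229/4004, d=(M4−M3)/(6·2)=-2091/4004, b=Δ3−h3·(2M3+M4)/6=851/286
seg 4: a=4, c=M4/2=-10317/4004, d=(M5−M4)/(6·2)=3439/8008, b=Δ4−h4·(2M4+M5)/6=-2131/2002
t_q=11/2 → seg 2, τ=3/2; S=-3+-26/77·τ+1101/1001·τ²+-725/8008·τ³=-85671/64064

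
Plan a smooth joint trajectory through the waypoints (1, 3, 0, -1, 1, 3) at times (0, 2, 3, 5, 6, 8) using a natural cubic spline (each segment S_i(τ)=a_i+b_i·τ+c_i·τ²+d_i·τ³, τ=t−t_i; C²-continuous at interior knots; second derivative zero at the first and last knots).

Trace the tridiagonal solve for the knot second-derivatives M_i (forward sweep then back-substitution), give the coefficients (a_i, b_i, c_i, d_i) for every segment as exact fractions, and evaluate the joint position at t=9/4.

Δ: Δ0=1, Δ1=-3, Δ2=-1/2, Δ3=2, Δ4=1
row 1: diag=6, rhs=-24; c'=1/6, d'=-4
row 2: denom=6−1·1/6=35/6; d'=(15−1·-4)/(35/6)=114/35
row 3: denom=6−2·12/35=186/35; d'=(15−2·114/35)/(186/35)=99/62
row 4: denom=6−1·35/186=1081/186; d'=(-6−1·99/62)/(1081/186)=-1413/1081
back: M4=-1413/1081
back: M3=99/62−35/186·-1413/1081=1992/1081
back: M2=114/35−12/35·1992/1081=2838/1081
back: M1=-4−1/6·2838/1081=-4797/1081
M: M0=0, M1=-4797/1081, M2=2838/1081, M3=1992/1081, M4=-1413/1081, M5=0
seg 0: a=1, c=M0/2=0, d=(M1−M0)/(6·2)=-1599/4324, b=Δ0−h0·(2M0+M1)/6=2680/1081
seg 1: a=3, c=M1/2=-4797/2162, d=(M2−M1)/(6·1)=2545/2162, b=Δ1−h1·(2M1+M2)/6=-2117/1081
seg 2: a=0, c=M2/2=1419/1081, d=(M3−M2)/(6·2)=-3/46, b=Δ2−h2·(2M2+M3)/6=-6193/2162
seg 3: a=-1, c=M3/2=996/1081, d=(M4−M3)/(6·1)=-1135/2162, b=Δ3−h3·(2M3+M4)/6=3467/2162
seg 4: a=1, c=M4/2=-1413/2162, d=(M5−M4)/(6·2)=471/4324, b=Δ4−h4·(2M4+M5)/6=2023/1081
t_q=9/4 → seg 1, τ=1/4; S=3+-2117/1081·τ+-4797/2162·τ²+2545/2162·τ³=14379/6016

  seg 0: a=1 b=2680/1081 c=0 d=-1599/4324
  seg 1: a=3 b=-2117/1081 c=-4797/2162 d=2545/2162
  seg 2: a=0 b=-6193/2162 c=1419/1081 d=-3/46
  seg 3: a=-1 b=3467/2162 c=996/1081 d=-1135/2162
  seg 4: a=1 b=2023/1081 c=-1413/2162 d=471/4324
S(9/4) = 14379/6016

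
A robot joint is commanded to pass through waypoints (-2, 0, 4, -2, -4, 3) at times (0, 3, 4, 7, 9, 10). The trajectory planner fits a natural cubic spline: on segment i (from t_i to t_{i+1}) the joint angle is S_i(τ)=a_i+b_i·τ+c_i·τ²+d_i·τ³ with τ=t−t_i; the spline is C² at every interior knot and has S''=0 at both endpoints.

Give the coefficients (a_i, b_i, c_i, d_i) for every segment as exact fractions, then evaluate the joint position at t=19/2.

Δ: Δ0=2/3, Δ1=4, Δ2=-2, Δ3=-1, Δ4=7
row 1: diag=8, rhs=20; c'=1/8, d'=5/2
row 2: denom=8−1·1/8=63/8; d'=(-36−1·5/2)/(63/8)=-44/9
row 3: denom=10−3·8/21=62/7; d'=(6−3·-44/9)/(62/7)=7/3
row 4: denom=6−2·7/31=172/31; d'=(48−2·7/3)/(172/31)=2015/258
back: M4=2015/258
back: M3=7/3−7/31·2015/258=49/86
back: M2=-44/9−8/21·49/86=-1976/387
back: M1=5/2−1/8·-1976/387=2429/774
M: M0=0, M1=2429/774, M2=-1976/387, M3=49/86, M4=2015/258, M5=0
seg 0: a=-2, c=M0/2=0, d=(M1−M0)/(6·3)=2429/13932, b=Δ0−h0·(2M0+M1)/6=-1397/1548
seg 1: a=0, c=M1/2=2429/1548, d=(M2−M1)/(6·1)=-709/516, b=Δ1−h1·(2M1+M2)/6=2945/774
seg 2: a=4, c=M2/2=-988/387, d=(M3−M2)/(6·3)=4393/13932, b=Δ2−h2·(2M2+M3)/6=4367/1548
seg 3: a=-2, c=M3/2=49/172, d=(M4−M3)/(6·2)=467/774, b=Δ3−h3·(2M3+M4)/6=-3083/774
seg 4: a=-4, c=M4/2=2015/516, d=(M5−M4)/(6·1)=-2015/1548, b=Δ4−h4·(2M4+M5)/6=3403/774
t_q=19/2 → seg 4, τ=1/2; S=-4+3403/774·τ+2015/516·τ²+-2015/1548·τ³=-4079/4128

  seg 0: a=-2 b=-1397/1548 c=0 d=2429/13932
  seg 1: a=0 b=2945/774 c=2429/1548 d=-709/516
  seg 2: a=4 b=4367/1548 c=-988/387 d=4393/13932
  seg 3: a=-2 b=-3083/774 c=49/172 d=467/774
  seg 4: a=-4 b=3403/774 c=2015/516 d=-2015/1548
S(19/2) = -4079/4128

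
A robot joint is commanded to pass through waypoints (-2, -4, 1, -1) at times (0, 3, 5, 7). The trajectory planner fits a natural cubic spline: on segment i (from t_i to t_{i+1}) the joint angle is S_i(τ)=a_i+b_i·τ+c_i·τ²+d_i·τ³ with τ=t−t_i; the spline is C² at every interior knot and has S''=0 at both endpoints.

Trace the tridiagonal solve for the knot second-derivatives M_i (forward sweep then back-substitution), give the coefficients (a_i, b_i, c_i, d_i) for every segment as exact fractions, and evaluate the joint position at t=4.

  seg 0: a=-2 b=-443/228 c=0 d=97/684
  seg 1: a=-4 b=215/114 c=97/76 d=-221/456
  seg 2: a=1 b=67/57 c=-31/19 d=31/114
S(4) = -201/152

Δ: Δ0=-2/3, Δ1=5/2, Δ2=-1
row 1: diag=10, rhs=19; c'=1/5, d'=19/10
row 2: denom=8−2·1/5=38/5; d'=(-21−2·19/10)/(38/5)=-62/19
back: M2=-62/19
back: M1=19/10−1/5·-62/19=97/38
M: M0=0, M1=97/38, M2=-62/19, M3=0
seg 0: a=-2, c=M0/2=0, d=(M1−M0)/(6·3)=97/684, b=Δ0−h0·(2M0+M1)/6=-443/228
seg 1: a=-4, c=M1/2=97/76, d=(M2−M1)/(6·2)=-221/456, b=Δ1−h1·(2M1+M2)/6=215/114
seg 2: a=1, c=M2/2=-31/19, d=(M3−M2)/(6·2)=31/114, b=Δ2−h2·(2M2+M3)/6=67/57
t_q=4 → seg 1, τ=1; S=-4+215/114·τ+97/76·τ²+-221/456·τ³=-201/152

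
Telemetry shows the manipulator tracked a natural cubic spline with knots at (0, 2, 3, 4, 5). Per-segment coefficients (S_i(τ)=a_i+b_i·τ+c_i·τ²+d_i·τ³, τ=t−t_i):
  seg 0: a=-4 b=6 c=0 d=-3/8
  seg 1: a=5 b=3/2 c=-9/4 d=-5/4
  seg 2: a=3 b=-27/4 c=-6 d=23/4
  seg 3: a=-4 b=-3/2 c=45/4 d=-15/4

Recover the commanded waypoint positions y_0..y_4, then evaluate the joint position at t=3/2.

y_0=-4 y_1=5 y_2=3 y_3=-4 y_4=2
S(3/2) = 239/64

y_0 = S_0(0) = a_0 = -4
y_1 = S_1(0) = a_1 = 5
y_2 = S_2(0) = a_2 = 3
y_3 = S_3(0) = a_3 = -4
y_4 = S_3(1) = 2
t_q=3/2 is in segment 0 (τ=3/2); S_0(τ)=239/64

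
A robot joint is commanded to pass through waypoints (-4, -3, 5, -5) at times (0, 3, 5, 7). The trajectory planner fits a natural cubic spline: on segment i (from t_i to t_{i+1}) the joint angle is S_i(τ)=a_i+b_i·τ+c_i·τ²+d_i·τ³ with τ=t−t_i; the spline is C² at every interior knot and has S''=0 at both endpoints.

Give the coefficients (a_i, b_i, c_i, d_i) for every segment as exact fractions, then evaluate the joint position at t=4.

  seg 0: a=-4 b=-175/114 c=0 d=71/342
  seg 1: a=-3 b=232/57 c=71/38 d=-217/228
  seg 2: a=5 b=7/57 c=-73/19 d=73/114
S(4) = 151/76

Δ: Δ0=1/3, Δ1=4, Δ2=-5
row 1: diag=10, rhs=22; c'=1/5, d'=11/5
row 2: denom=8−2·1/5=38/5; d'=(-54−2·11/5)/(38/5)=-146/19
back: M2=-146/19
back: M1=11/5−1/5·-146/19=71/19
M: M0=0, M1=71/19, M2=-146/19, M3=0
seg 0: a=-4, c=M0/2=0, d=(M1−M0)/(6·3)=71/342, b=Δ0−h0·(2M0+M1)/6=-175/114
seg 1: a=-3, c=M1/2=71/38, d=(M2−M1)/(6·2)=-217/228, b=Δ1−h1·(2M1+M2)/6=232/57
seg 2: a=5, c=M2/2=-73/19, d=(M3−M2)/(6·2)=73/114, b=Δ2−h2·(2M2+M3)/6=7/57
t_q=4 → seg 1, τ=1; S=-3+232/57·τ+71/38·τ²+-217/228·τ³=151/76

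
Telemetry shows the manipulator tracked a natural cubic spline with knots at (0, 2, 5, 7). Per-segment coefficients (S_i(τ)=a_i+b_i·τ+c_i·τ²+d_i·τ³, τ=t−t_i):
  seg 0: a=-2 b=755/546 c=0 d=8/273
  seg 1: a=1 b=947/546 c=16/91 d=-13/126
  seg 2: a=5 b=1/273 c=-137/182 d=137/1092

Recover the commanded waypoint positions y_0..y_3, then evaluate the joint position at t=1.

y_0=-2 y_1=1 y_2=5 y_3=3
S(1) = -107/182

y_0 = S_0(0) = a_0 = -2
y_1 = S_1(0) = a_1 = 1
y_2 = S_2(0) = a_2 = 5
y_3 = S_2(2) = 3
t_q=1 is in segment 0 (τ=1); S_0(τ)=-107/182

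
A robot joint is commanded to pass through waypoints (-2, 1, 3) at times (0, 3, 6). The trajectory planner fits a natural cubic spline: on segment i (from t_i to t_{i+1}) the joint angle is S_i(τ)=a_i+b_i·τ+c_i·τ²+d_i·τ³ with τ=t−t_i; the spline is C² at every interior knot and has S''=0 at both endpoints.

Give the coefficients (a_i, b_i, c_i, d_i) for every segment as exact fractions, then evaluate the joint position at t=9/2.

Δ: Δ0=1, Δ1=2/3
row 1: diag=12, rhs=-2; c'=1/4, d'=-1/6
back: M1=-1/6
M: M0=0, M1=-1/6, M2=0
seg 0: a=-2, c=M0/2=0, d=(M1−M0)/(6·3)=-1/108, b=Δ0−h0·(2M0+M1)/6=13/12
seg 1: a=1, c=M1/2=-1/12, d=(M2−M1)/(6·3)=1/108, b=Δ1−h1·(2M1+M2)/6=5/6
t_q=9/2 → seg 1, τ=3/2; S=1+5/6·τ+-1/12·τ²+1/108·τ³=67/32

  seg 0: a=-2 b=13/12 c=0 d=-1/108
  seg 1: a=1 b=5/6 c=-1/12 d=1/108
S(9/2) = 67/32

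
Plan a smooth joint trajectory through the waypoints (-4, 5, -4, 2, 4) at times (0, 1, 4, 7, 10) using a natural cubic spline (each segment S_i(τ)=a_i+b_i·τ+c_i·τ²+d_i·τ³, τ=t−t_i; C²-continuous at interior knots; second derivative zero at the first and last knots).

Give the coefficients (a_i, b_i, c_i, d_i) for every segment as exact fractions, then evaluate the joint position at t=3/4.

  seg 0: a=-4 b=880/81 c=0 d=-151/81
  seg 1: a=5 b=427/81 c=-151/27 d=689/729
  seg 2: a=-4 b=-224/81 c=236/81 d=-322/729
  seg 3: a=2 b=226/81 c=-86/81 d=86/729
S(3/4) = 5809/1728

Δ: Δ0=9, Δ1=-3, Δ2=2, Δ3=2/3
row 1: diag=8, rhs=-72; c'=3/8, d'=-9
row 2: denom=12−3·3/8=87/8; d'=(30−3·-9)/(87/8)=152/29
row 3: denom=12−3·8/29=324/29; d'=(-8−3·152/29)/(324/29)=-172/81
back: M3=-172/81
back: M2=152/29−8/29·-172/81=472/81
back: M1=-9−3/8·472/81=-302/27
M: M0=0, M1=-302/27, M2=472/81, M3=-172/81, M4=0
seg 0: a=-4, c=M0/2=0, d=(M1−M0)/(6·1)=-151/81, b=Δ0−h0·(2M0+M1)/6=880/81
seg 1: a=5, c=M1/2=-151/27, d=(M2−M1)/(6·3)=689/729, b=Δ1−h1·(2M1+M2)/6=427/81
seg 2: a=-4, c=M2/2=236/81, d=(M3−M2)/(6·3)=-322/729, b=Δ2−h2·(2M2+M3)/6=-224/81
seg 3: a=2, c=M3/2=-86/81, d=(M4−M3)/(6·3)=86/729, b=Δ3−h3·(2M3+M4)/6=226/81
t_q=3/4 → seg 0, τ=3/4; S=-4+880/81·τ+0·τ²+-151/81·τ³=5809/1728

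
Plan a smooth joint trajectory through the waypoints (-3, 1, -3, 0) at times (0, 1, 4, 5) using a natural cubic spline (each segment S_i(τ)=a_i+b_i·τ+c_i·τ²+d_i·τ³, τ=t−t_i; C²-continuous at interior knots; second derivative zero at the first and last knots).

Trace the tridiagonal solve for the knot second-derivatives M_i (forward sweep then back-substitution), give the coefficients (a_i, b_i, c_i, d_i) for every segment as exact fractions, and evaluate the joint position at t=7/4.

  seg 0: a=-3 b=827/165 c=0 d=-167/165
  seg 1: a=1 b=326/165 c=-167/55 d=29/45
  seg 2: a=-3 b=191/165 c=152/55 d=-152/165
S(7/4) = 3681/3520

Δ: Δ0=4, Δ1=-4/3, Δ2=3
row 1: diag=8, rhs=-32; c'=3/8, d'=-4
row 2: denom=8−3·3/8=55/8; d'=(26−3·-4)/(55/8)=304/55
back: M2=304/55
back: M1=-4−3/8·304/55=-334/55
M: M0=0, M1=-334/55, M2=304/55, M3=0
seg 0: a=-3, c=M0/2=0, d=(M1−M0)/(6·1)=-167/165, b=Δ0−h0·(2M0+M1)/6=827/165
seg 1: a=1, c=M1/2=-167/55, d=(M2−M1)/(6·3)=29/45, b=Δ1−h1·(2M1+M2)/6=326/165
seg 2: a=-3, c=M2/2=152/55, d=(M3−M2)/(6·1)=-152/165, b=Δ2−h2·(2M2+M3)/6=191/165
t_q=7/4 → seg 1, τ=3/4; S=1+326/165·τ+-167/55·τ²+29/45·τ³=3681/3520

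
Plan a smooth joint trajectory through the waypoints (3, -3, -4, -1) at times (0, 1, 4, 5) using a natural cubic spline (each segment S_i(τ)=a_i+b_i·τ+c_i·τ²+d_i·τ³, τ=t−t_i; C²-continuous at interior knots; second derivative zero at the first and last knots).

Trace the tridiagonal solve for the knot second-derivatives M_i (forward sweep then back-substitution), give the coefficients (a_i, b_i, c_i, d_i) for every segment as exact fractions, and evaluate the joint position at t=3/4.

Δ: Δ0=-6, Δ1=-1/3, Δ2=3
row 1: diag=8, rhs=34; c'=3/8, d'=17/4
row 2: denom=8−3·3/8=55/8; d'=(20−3·17/4)/(55/8)=58/55
back: M2=58/55
back: M1=17/4−3/8·58/55=212/55
M: M0=0, M1=212/55, M2=58/55, M3=0
seg 0: a=3, c=M0/2=0, d=(M1−M0)/(6·1)=106/165, b=Δ0−h0·(2M0+M1)/6=-1096/165
seg 1: a=-3, c=M1/2=106/55, d=(M2−M1)/(6·3)=-7/45, b=Δ1−h1·(2M1+M2)/6=-778/165
seg 2: a=-4, c=M2/2=29/55, d=(M3−M2)/(6·1)=-29/165, b=Δ2−h2·(2M2+M3)/6=437/165
t_q=3/4 → seg 0, τ=3/4; S=3+-1096/165·τ+0·τ²+106/165·τ³=-3011/1760

  seg 0: a=3 b=-1096/165 c=0 d=106/165
  seg 1: a=-3 b=-778/165 c=106/55 d=-7/45
  seg 2: a=-4 b=437/165 c=29/55 d=-29/165
S(3/4) = -3011/1760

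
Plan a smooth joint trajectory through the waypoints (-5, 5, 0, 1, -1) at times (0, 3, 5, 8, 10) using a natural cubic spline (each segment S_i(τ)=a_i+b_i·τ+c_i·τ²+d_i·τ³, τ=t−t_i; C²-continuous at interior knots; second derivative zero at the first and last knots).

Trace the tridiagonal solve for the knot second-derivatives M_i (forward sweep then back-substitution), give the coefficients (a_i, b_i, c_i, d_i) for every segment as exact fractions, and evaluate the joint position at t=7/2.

Δ: Δ0=10/3, Δ1=-5/2, Δ2=1/3, Δ3=-1
row 1: diag=10, rhs=-35; c'=1/5, d'=-7/2
row 2: denom=10−2·1/5=48/5; d'=(17−2·-7/2)/(48/5)=5/2
row 3: denom=10−3·5/16=145/16; d'=(-8−3·5/2)/(145/16)=-248/145
back: M3=-248/145
back: M2=5/2−5/16·-248/145=88/29
back: M1=-7/2−1/5·88/29=-1191/290
M: M0=0, M1=-1191/290, M2=88/29, M3=-248/145, M4=0
seg 0: a=-5, c=M0/2=0, d=(M1−M0)/(6·3)=-397/1740, b=Δ0−h0·(2M0+M1)/6=9373/1740
seg 1: a=5, c=M1/2=-1191/580, d=(M2−M1)/(6·2)=2071/3480, b=Δ1−h1·(2M1+M2)/6=-673/870
seg 2: a=0, c=M2/2=44/29, d=(M3−M2)/(6·3)=-344/1305, b=Δ2−h2·(2M2+M3)/6=-803/435
seg 3: a=1, c=M3/2=-124/145, d=(M4−M3)/(6·2)=62/435, b=Δ3−h3·(2M3+M4)/6=61/435
t_q=7/2 → seg 1, τ=1/2; S=5+-673/870·τ+-1191/580·τ²+2071/3480·τ³=38737/9280

  seg 0: a=-5 b=9373/1740 c=0 d=-397/1740
  seg 1: a=5 b=-673/870 c=-1191/580 d=2071/3480
  seg 2: a=0 b=-803/435 c=44/29 d=-344/1305
  seg 3: a=1 b=61/435 c=-124/145 d=62/435
S(7/2) = 38737/9280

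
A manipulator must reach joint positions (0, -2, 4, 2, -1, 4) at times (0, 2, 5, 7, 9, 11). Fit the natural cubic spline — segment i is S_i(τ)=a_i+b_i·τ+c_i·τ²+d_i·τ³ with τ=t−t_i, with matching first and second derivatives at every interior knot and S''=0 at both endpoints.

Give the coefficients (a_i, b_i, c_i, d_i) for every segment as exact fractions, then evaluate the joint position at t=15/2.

  seg 0: a=0 b=-2371/1285 c=0 d=543/2570
  seg 1: a=-2 b=887/1285 c=1629/1285 d=-356/1285
  seg 2: a=4 b=1049/1285 c=-315/257 d=204/1285
  seg 3: a=2 b=-2803/1285 c=-351/1285 d=631/2056
  seg 4: a=-1 b=1051/2570 c=8061/5140 d=-2687/10280
S(15/2) = 72323/82240

Δ: Δ0=-1, Δ1=2, Δ2=-1, Δ3=-3/2, Δ4=5/2
row 1: diag=10, rhs=18; c'=3/10, d'=9/5
row 2: denom=10−3·3/10=91/10; d'=(-18−3·9/5)/(91/10)=-18/7
row 3: denom=8−2·20/91=688/91; d'=(-3−2·-18/7)/(688/91)=195/688
row 4: denom=8−2·91/344=1285/172; d'=(24−2·195/688)/(1285/172)=8061/2570
back: M4=8061/2570
back: M3=195/688−91/344·8061/2570=-702/1285
back: M2=-18/7−20/91·-702/1285=-630/257
back: M1=9/5−3/10·-630/257=3258/1285
M: M0=0, M1=3258/1285, M2=-630/257, M3=-702/1285, M4=8061/2570, M5=0
seg 0: a=0, c=M0/2=0, d=(M1−M0)/(6·2)=543/2570, b=Δ0−h0·(2M0+M1)/6=-2371/1285
seg 1: a=-2, c=M1/2=1629/1285, d=(M2−M1)/(6·3)=-356/1285, b=Δ1−h1·(2M1+M2)/6=887/1285
seg 2: a=4, c=M2/2=-315/257, d=(M3−M2)/(6·2)=204/1285, b=Δ2−h2·(2M2+M3)/6=1049/1285
seg 3: a=2, c=M3/2=-351/1285, d=(M4−M3)/(6·2)=631/2056, b=Δ3−h3·(2M3+M4)/6=-2803/1285
seg 4: a=-1, c=M4/2=8061/5140, d=(M5−M4)/(6·2)=-2687/10280, b=Δ4−h4·(2M4+M5)/6=1051/2570
t_q=15/2 → seg 3, τ=1/2; S=2+-2803/1285·τ+-351/1285·τ²+631/2056·τ³=72323/82240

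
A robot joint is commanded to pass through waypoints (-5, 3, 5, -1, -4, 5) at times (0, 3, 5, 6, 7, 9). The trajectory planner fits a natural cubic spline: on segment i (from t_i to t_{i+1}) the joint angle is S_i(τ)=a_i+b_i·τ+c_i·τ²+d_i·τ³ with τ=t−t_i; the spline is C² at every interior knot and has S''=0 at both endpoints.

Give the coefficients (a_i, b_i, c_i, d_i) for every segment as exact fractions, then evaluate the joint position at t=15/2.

Δ: Δ0=8/3, Δ1=1, Δ2=-6, Δ3=-3, Δ4=9/2
row 1: diag=10, rhs=-10; c'=1/5, d'=-1
row 2: denom=6−2·1/5=28/5; d'=(-42−2·-1)/(28/5)=-50/7
row 3: denom=4−1·5/28=107/28; d'=(18−1·-50/7)/(107/28)=704/107
row 4: denom=6−1·28/107=614/107; d'=(45−1·704/107)/(614/107)=4111/614
back: M4=4111/614
back: M3=704/107−28/107·4111/614=1482/307
back: M2=-50/7−5/28·1482/307=-4915/614
back: M1=-1−1/5·-4915/614=369/614
M: M0=0, M1=369/614, M2=-4915/614, M3=1482/307, M4=4111/614, M5=0
seg 0: a=-5, c=M0/2=0, d=(M1−M0)/(6·3)=41/1228, b=Δ0−h0·(2M0+M1)/6=8717/3684
seg 1: a=3, c=M1/2=369/1228, d=(M2−M1)/(6·2)=-1321/1842, b=Δ1−h1·(2M1+M2)/6=6019/1842
seg 2: a=5, c=M2/2=-4915/1228, d=(M3−M2)/(6·1)=7879/3684, b=Δ2−h2·(2M2+M3)/6=-7619/1842
seg 3: a=-1, c=M3/2=741/307, d=(M4−M3)/(6·1)=1147/3684, b=Δ3−h3·(2M3+M4)/6=-21091/3684
seg 4: a=-4, c=M4/2=4111/1228, d=(M5−M4)/(6·2)=-4111/7368, b=Δ4−h4·(2M4+M5)/6=67/1842
t_q=15/2 → seg 4, τ=1/2; S=-4+67/1842·τ+4111/1228·τ²+-4111/7368·τ³=-63161/19648

  seg 0: a=-5 b=8717/3684 c=0 d=41/1228
  seg 1: a=3 b=6019/1842 c=369/1228 d=-1321/1842
  seg 2: a=5 b=-7619/1842 c=-4915/1228 d=7879/3684
  seg 3: a=-1 b=-21091/3684 c=741/307 d=1147/3684
  seg 4: a=-4 b=67/1842 c=4111/1228 d=-4111/7368
S(15/2) = -63161/19648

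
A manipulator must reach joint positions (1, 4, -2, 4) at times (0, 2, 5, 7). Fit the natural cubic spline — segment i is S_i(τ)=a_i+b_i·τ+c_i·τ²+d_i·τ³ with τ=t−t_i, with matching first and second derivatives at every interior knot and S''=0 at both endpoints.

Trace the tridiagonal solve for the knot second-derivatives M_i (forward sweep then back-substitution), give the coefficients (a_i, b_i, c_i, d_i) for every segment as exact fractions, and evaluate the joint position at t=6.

Δ: Δ0=3/2, Δ1=-2, Δ2=3
row 1: diag=10, rhs=-21; c'=3/10, d'=-21/10
row 2: denom=10−3·3/10=91/10; d'=(30−3·-21/10)/(91/10)=363/91
back: M2=363/91
back: M1=-21/10−3/10·363/91=-300/91
M: M0=0, M1=-300/91, M2=363/91, M3=0
seg 0: a=1, c=M0/2=0, d=(M1−M0)/(6·2)=-25/91, b=Δ0−h0·(2M0+M1)/6=473/182
seg 1: a=4, c=M1/2=-150/91, d=(M2−M1)/(6·3)=17/42, b=Δ1−h1·(2M1+M2)/6=-127/182
seg 2: a=-2, c=M2/2=363/182, d=(M3−M2)/(6·2)=-121/364, b=Δ2−h2·(2M2+M3)/6=31/91
t_q=6 → seg 2, τ=1; S=-2+31/91·τ+363/182·τ²+-121/364·τ³=1/364

  seg 0: a=1 b=473/182 c=0 d=-25/91
  seg 1: a=4 b=-127/182 c=-150/91 d=17/42
  seg 2: a=-2 b=31/91 c=363/182 d=-121/364
S(6) = 1/364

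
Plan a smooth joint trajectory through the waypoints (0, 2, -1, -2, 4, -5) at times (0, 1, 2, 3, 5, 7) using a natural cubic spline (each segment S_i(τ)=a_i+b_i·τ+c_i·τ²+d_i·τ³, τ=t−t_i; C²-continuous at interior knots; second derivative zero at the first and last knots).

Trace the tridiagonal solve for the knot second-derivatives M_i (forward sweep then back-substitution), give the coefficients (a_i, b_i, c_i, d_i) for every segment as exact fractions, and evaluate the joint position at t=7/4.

Δ: Δ0=2, Δ1=-3, Δ2=-1, Δ3=3, Δ4=-9/2
row 1: diag=4, rhs=-30; c'=1/4, d'=-15/2
row 2: denom=4−1·1/4=15/4; d'=(12−1·-15/2)/(15/4)=26/5
row 3: denom=6−1·4/15=86/15; d'=(24−1·26/5)/(86/15)=141/43
row 4: denom=8−2·15/43=314/43; d'=(-45−2·141/43)/(314/43)=-2217/314
back: M4=-2217/314
back: M3=141/43−15/43·-2217/314=1803/314
back: M2=26/5−4/15·1803/314=576/157
back: M1=-15/2−1/4·576/157=-2643/314
M: M0=0, M1=-2643/314, M2=576/157, M3=1803/314, M4=-2217/314, M5=0
seg 0: a=0, c=M0/2=0, d=(M1−M0)/(6·1)=-881/628, b=Δ0−h0·(2M0+M1)/6=2137/628
seg 1: a=2, c=M1/2=-2643/628, d=(M2−M1)/(6·1)=1265/628, b=Δ1−h1·(2M1+M2)/6=-253/314
seg 2: a=-1, c=M2/2=288/157, d=(M3−M2)/(6·1)=217/628, b=Δ2−h2·(2M2+M3)/6=-1997/628
seg 3: a=-2, c=M3/2=1803/628, d=(M4−M3)/(6·2)=-335/314, b=Δ3−h3·(2M3+M4)/6=479/314
seg 4: a=4, c=M4/2=-2217/628, d=(M5−M4)/(6·2)=739/1256, b=Δ4−h4·(2M4+M5)/6=65/314
t_q=7/4 → seg 1, τ=3/4; S=2+-253/314·τ+-2643/628·τ²+1265/628·τ³=-4897/40192

  seg 0: a=0 b=2137/628 c=0 d=-881/628
  seg 1: a=2 b=-253/314 c=-2643/628 d=1265/628
  seg 2: a=-1 b=-1997/628 c=288/157 d=217/628
  seg 3: a=-2 b=479/314 c=1803/628 d=-335/314
  seg 4: a=4 b=65/314 c=-2217/628 d=739/1256
S(7/4) = -4897/40192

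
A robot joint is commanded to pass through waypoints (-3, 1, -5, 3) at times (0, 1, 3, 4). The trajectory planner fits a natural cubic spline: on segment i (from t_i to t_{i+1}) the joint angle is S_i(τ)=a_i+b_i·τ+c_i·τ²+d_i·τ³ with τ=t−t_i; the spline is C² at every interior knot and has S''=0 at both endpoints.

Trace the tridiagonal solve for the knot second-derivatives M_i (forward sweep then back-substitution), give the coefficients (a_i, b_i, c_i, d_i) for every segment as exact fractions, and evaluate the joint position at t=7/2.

  seg 0: a=-3 b=6 c=0 d=-2
  seg 1: a=1 b=0 c=-6 d=9/4
  seg 2: a=-5 b=3 c=15/2 d=-5/2
S(7/2) = -31/16

Δ: Δ0=4, Δ1=-3, Δ2=8
row 1: diag=6, rhs=-42; c'=1/3, d'=-7
row 2: denom=6−2·1/3=16/3; d'=(66−2·-7)/(16/3)=15
back: M2=15
back: M1=-7−1/3·15=-12
M: M0=0, M1=-12, M2=15, M3=0
seg 0: a=-3, c=M0/2=0, d=(M1−M0)/(6·1)=-2, b=Δ0−h0·(2M0+M1)/6=6
seg 1: a=1, c=M1/2=-6, d=(M2−M1)/(6·2)=9/4, b=Δ1−h1·(2M1+M2)/6=0
seg 2: a=-5, c=M2/2=15/2, d=(M3−M2)/(6·1)=-5/2, b=Δ2−h2·(2M2+M3)/6=3
t_q=7/2 → seg 2, τ=1/2; S=-5+3·τ+15/2·τ²+-5/2·τ³=-31/16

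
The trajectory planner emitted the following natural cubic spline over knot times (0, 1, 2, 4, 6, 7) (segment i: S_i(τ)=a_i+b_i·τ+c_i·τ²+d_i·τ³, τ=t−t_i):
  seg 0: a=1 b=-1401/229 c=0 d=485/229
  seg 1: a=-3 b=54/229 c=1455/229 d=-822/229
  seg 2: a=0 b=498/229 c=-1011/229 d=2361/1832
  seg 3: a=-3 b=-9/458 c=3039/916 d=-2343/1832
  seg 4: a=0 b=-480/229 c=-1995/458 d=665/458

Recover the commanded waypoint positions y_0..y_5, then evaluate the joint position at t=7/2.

y_0 = S_0(0) = a_0 = 1
y_1 = S_1(0) = a_1 = -3
y_2 = S_2(0) = a_2 = 0
y_3 = S_3(0) = a_3 = -3
y_4 = S_4(0) = a_4 = 0
y_5 = S_4(1) = -5
t_q=7/2 is in segment 2 (τ=3/2); S_2(τ)=-34029/14656

y_0=1 y_1=-3 y_2=0 y_3=-3 y_4=0 y_5=-5
S(7/2) = -34029/14656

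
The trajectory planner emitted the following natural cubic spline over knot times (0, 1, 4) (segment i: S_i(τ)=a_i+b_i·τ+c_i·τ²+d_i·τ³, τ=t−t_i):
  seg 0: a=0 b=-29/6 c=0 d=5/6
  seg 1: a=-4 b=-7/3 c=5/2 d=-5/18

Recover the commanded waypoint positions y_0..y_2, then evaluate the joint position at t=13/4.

y_0=0 y_1=-4 y_2=4
S(13/4) = 31/128

y_0 = S_0(0) = a_0 = 0
y_1 = S_1(0) = a_1 = -4
y_2 = S_1(3) = 4
t_q=13/4 is in segment 1 (τ=9/4); S_1(τ)=31/128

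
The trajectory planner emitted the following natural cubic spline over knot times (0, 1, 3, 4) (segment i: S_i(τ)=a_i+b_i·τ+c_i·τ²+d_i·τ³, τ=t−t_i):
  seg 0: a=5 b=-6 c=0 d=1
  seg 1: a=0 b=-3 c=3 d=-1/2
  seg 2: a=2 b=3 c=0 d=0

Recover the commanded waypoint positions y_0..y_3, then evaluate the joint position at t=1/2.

y_0=5 y_1=0 y_2=2 y_3=5
S(1/2) = 17/8

y_0 = S_0(0) = a_0 = 5
y_1 = S_1(0) = a_1 = 0
y_2 = S_2(0) = a_2 = 2
y_3 = S_2(1) = 5
t_q=1/2 is in segment 0 (τ=1/2); S_0(τ)=17/8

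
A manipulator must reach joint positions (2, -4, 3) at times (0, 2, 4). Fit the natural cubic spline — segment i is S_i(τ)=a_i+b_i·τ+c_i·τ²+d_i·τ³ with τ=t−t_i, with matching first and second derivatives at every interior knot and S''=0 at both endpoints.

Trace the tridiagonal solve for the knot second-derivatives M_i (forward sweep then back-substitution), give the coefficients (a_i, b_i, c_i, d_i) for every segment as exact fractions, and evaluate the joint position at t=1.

Δ: Δ0=-3, Δ1=7/2
row 1: diag=8, rhs=39; c'=1/4, d'=39/8
back: M1=39/8
M: M0=0, M1=39/8, M2=0
seg 0: a=2, c=M0/2=0, d=(M1−M0)/(6·2)=13/32, b=Δ0−h0·(2M0+M1)/6=-37/8
seg 1: a=-4, c=M1/2=39/16, d=(M2−M1)/(6·2)=-13/32, b=Δ1−h1·(2M1+M2)/6=1/4
t_q=1 → seg 0, τ=1; S=2+-37/8·τ+0·τ²+13/32·τ³=-71/32

  seg 0: a=2 b=-37/8 c=0 d=13/32
  seg 1: a=-4 b=1/4 c=39/16 d=-13/32
S(1) = -71/32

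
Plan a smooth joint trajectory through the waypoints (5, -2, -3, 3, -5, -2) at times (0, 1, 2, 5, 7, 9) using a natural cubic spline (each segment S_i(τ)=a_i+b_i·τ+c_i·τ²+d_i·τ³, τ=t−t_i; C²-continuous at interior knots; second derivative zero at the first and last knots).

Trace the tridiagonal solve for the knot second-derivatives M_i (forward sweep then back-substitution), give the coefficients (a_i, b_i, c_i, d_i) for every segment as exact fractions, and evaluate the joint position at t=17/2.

Δ: Δ0=-7, Δ1=-1, Δ2=2, Δ3=-4, Δ4=3/2
row 1: diag=4, rhs=36; c'=1/4, d'=9
row 2: denom=8−1·1/4=31/4; d'=(18−1·9)/(31/4)=36/31
row 3: denom=10−3·12/31=274/31; d'=(-36−3·36/31)/(274/31)=-612/137
row 4: denom=8−2·31/137=1034/137; d'=(33−2·-612/137)/(1034/137)=5745/1034
back: M4=5745/1034
back: M3=-612/137−31/137·5745/1034=-5919/1034
back: M2=36/31−12/31·-5919/1034=1746/517
back: M1=9−1/4·1746/517=8433/1034
M: M0=0, M1=8433/1034, M2=1746/517, M3=-5919/1034, M4=5745/1034, M5=0
seg 0: a=5, c=M0/2=0, d=(M1−M0)/(6·1)=2811/2068, b=Δ0−h0·(2M0+M1)/6=-17287/2068
seg 1: a=-2, c=M1/2=8433/2068, d=(M2−M1)/(6·1)=-1647/2068, b=Δ1−h1·(2M1+M2)/6=-4427/1034
seg 2: a=-3, c=M2/2=873/517, d=(M3−M2)/(6·3)=-3137/6204, b=Δ2−h2·(2M2+M3)/6=3071/2068
seg 3: a=3, c=M3/2=-5919/2068, d=(M4−M3)/(6·2)=486/517, b=Δ3−h3·(2M3+M4)/6=-2105/1034
seg 4: a=-5, c=M4/2=5745/2068, d=(M5−M4)/(6·2)=-1915/4136, b=Δ4−h4·(2M4+M5)/6=-2279/1034
t_q=17/2 → seg 4, τ=3/2; S=-5+-2279/1034·τ+5745/2068·τ²+-1915/4136·τ³=-119717/33088

  seg 0: a=5 b=-17287/2068 c=0 d=2811/2068
  seg 1: a=-2 b=-4427/1034 c=8433/2068 d=-1647/2068
  seg 2: a=-3 b=3071/2068 c=873/517 d=-3137/6204
  seg 3: a=3 b=-2105/1034 c=-5919/2068 d=486/517
  seg 4: a=-5 b=-2279/1034 c=5745/2068 d=-1915/4136
S(17/2) = -119717/33088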